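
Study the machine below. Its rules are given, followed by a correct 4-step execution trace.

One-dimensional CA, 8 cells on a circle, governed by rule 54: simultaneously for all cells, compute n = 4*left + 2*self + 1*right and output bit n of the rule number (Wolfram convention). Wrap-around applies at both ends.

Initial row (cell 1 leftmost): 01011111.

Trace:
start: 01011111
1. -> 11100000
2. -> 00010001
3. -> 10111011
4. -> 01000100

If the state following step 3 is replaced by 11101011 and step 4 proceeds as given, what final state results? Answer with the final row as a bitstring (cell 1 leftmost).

00011100

state after step 3 := 11101011
4. -> 00011100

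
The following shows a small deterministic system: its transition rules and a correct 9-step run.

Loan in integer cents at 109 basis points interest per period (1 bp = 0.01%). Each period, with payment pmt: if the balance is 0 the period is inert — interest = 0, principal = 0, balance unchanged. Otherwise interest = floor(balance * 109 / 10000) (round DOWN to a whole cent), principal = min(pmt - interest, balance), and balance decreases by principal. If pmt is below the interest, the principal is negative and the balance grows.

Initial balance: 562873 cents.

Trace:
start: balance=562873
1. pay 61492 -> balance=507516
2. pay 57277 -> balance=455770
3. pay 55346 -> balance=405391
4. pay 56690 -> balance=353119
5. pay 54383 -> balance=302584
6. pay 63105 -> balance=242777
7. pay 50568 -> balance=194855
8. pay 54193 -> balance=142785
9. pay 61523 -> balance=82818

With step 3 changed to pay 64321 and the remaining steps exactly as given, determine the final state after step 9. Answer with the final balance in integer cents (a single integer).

(re-executing from step 3 with the substitution; state before step 3: balance=455770)
3. pay 64321 -> balance=396416
4. pay 56690 -> balance=344046
5. pay 54383 -> balance=293413
6. pay 63105 -> balance=233506
7. pay 50568 -> balance=185483
8. pay 54193 -> balance=133311
9. pay 61523 -> balance=73241

73241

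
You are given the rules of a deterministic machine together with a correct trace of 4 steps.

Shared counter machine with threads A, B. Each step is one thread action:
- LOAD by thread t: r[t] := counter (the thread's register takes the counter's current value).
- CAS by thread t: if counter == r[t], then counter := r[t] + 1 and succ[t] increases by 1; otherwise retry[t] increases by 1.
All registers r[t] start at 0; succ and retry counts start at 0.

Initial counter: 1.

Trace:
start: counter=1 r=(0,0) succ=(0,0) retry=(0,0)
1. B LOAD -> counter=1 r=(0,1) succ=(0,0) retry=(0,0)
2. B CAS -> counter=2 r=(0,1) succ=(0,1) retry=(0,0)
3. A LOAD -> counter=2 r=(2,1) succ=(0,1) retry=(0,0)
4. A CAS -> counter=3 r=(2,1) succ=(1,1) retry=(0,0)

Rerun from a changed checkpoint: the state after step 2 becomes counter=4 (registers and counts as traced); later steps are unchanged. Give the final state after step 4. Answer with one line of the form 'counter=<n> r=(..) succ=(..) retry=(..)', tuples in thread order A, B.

counter=5 r=(4,1) succ=(1,1) retry=(0,0)

state after step 2 := counter=4 r=(0,1) succ=(0,1) retry=(0,0)
3. A LOAD -> counter=4 r=(4,1) succ=(0,1) retry=(0,0)
4. A CAS -> counter=5 r=(4,1) succ=(1,1) retry=(0,0)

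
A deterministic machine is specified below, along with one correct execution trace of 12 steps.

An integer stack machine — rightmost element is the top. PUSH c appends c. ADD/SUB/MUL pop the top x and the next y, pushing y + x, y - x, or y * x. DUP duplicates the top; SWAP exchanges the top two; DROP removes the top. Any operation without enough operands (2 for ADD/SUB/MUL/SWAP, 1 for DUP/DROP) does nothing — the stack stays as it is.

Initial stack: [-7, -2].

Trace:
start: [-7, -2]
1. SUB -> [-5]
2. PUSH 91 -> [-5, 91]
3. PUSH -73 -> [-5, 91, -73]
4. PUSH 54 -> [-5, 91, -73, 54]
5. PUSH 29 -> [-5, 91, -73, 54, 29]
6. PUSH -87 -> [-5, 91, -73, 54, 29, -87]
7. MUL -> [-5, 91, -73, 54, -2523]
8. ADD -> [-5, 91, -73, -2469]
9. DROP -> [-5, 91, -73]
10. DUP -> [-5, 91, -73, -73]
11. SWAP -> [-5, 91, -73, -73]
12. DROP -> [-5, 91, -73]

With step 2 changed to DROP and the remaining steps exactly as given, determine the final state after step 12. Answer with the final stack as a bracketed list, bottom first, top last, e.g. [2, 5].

(re-executing from step 2 with the substitution; state before step 2: [-5])
2. DROP -> []
3. PUSH -73 -> [-73]
4. PUSH 54 -> [-73, 54]
5. PUSH 29 -> [-73, 54, 29]
6. PUSH -87 -> [-73, 54, 29, -87]
7. MUL -> [-73, 54, -2523]
8. ADD -> [-73, -2469]
9. DROP -> [-73]
10. DUP -> [-73, -73]
11. SWAP -> [-73, -73]
12. DROP -> [-73]

[-73]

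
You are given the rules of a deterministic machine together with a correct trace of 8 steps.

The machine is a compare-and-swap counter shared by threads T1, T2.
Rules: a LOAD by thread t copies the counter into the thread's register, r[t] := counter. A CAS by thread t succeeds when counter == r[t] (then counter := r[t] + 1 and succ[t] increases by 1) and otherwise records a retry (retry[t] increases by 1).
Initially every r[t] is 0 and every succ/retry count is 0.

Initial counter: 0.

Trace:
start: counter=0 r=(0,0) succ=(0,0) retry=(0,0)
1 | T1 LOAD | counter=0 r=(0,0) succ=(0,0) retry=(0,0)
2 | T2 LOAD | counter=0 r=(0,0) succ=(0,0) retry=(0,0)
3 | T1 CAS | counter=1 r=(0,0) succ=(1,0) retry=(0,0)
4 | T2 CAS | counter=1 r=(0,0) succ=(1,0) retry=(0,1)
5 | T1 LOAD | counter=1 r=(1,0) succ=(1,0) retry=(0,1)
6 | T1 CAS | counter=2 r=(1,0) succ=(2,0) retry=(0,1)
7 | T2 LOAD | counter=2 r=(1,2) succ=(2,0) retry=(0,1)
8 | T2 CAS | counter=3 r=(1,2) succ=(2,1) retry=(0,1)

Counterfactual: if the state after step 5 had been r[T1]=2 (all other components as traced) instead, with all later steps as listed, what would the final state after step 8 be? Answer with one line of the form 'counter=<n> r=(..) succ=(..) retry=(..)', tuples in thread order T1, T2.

counter=2 r=(2,1) succ=(1,1) retry=(1,1)

state after step 5 := counter=1 r=(2,0) succ=(1,0) retry=(0,1)
6 | T1 CAS | counter=1 r=(2,0) succ=(1,0) retry=(1,1)
7 | T2 LOAD | counter=1 r=(2,1) succ=(1,0) retry=(1,1)
8 | T2 CAS | counter=2 r=(2,1) succ=(1,1) retry=(1,1)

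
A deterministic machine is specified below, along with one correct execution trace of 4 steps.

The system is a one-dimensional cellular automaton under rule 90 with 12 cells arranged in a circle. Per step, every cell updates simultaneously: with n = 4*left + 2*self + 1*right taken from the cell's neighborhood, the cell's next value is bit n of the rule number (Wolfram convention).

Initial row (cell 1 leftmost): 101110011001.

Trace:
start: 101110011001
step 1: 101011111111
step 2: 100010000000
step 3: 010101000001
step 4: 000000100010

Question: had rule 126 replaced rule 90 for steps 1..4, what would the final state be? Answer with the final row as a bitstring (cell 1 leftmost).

(re-executing steps 1..4 under rule 126; state before step 1: 101110011001)
step 1: 111011111111
step 2: 001110000000
step 3: 011011000000
step 4: 111111100000

111111100000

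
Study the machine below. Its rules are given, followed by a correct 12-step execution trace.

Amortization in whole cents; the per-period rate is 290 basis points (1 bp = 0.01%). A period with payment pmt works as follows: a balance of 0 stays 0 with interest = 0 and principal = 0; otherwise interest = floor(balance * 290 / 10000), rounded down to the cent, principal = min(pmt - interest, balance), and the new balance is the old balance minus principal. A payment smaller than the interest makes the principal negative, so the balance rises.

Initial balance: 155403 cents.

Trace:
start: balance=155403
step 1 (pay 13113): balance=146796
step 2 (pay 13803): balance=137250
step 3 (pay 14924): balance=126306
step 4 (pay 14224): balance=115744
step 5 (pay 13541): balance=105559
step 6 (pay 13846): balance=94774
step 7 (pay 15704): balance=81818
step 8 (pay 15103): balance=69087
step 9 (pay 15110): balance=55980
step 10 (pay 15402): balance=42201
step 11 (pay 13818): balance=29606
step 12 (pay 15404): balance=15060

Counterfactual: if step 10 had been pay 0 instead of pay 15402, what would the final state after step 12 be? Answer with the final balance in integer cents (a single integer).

31369

(re-executing from step 10 with the substitution; state before step 10: balance=55980)
step 10 (pay 0): balance=57603
step 11 (pay 13818): balance=45455
step 12 (pay 15404): balance=31369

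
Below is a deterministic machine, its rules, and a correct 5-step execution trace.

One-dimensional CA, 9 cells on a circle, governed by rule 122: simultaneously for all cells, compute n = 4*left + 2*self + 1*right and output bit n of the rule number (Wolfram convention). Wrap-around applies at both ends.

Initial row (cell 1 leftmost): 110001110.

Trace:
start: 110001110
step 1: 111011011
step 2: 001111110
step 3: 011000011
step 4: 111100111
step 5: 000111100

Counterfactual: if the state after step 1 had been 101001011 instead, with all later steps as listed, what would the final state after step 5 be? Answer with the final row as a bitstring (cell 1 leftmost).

000000000

state after step 1 := 101001011
step 2: 110110110
step 3: 111111111
step 4: 000000000
step 5: 000000000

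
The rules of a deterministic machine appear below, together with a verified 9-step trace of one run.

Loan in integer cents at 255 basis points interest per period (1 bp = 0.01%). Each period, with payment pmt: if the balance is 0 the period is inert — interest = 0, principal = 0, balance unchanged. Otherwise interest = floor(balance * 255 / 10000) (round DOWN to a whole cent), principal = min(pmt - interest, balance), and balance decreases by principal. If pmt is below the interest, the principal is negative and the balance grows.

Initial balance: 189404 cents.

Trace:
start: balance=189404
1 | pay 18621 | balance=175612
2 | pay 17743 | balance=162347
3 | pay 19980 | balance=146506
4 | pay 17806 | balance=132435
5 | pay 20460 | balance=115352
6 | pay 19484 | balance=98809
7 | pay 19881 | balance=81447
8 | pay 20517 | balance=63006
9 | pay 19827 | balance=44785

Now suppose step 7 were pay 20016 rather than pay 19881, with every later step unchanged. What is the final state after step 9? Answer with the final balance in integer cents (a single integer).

(re-executing from step 7 with the substitution; state before step 7: balance=98809)
7 | pay 20016 | balance=81312
8 | pay 20517 | balance=62868
9 | pay 19827 | balance=44644

44644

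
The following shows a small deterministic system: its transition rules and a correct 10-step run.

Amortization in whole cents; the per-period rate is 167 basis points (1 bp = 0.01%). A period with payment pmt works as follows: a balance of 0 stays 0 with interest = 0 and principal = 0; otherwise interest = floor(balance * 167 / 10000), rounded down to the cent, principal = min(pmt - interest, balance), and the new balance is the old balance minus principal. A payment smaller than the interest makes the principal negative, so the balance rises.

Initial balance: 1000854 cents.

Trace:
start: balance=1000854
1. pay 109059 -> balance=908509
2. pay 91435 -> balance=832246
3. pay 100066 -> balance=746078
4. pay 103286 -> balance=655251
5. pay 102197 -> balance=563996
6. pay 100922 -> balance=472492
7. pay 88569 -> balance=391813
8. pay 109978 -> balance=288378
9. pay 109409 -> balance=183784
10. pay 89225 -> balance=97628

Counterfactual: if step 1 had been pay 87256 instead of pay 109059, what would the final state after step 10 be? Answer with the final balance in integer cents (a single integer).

(re-executing from step 1 with the substitution; state before step 1: balance=1000854)
1. pay 87256 -> balance=930312
2. pay 91435 -> balance=854413
3. pay 100066 -> balance=768615
4. pay 103286 -> balance=678164
5. pay 102197 -> balance=587292
6. pay 100922 -> balance=496177
7. pay 88569 -> balance=415894
8. pay 109978 -> balance=312861
9. pay 109409 -> balance=208676
10. pay 89225 -> balance=122935

122935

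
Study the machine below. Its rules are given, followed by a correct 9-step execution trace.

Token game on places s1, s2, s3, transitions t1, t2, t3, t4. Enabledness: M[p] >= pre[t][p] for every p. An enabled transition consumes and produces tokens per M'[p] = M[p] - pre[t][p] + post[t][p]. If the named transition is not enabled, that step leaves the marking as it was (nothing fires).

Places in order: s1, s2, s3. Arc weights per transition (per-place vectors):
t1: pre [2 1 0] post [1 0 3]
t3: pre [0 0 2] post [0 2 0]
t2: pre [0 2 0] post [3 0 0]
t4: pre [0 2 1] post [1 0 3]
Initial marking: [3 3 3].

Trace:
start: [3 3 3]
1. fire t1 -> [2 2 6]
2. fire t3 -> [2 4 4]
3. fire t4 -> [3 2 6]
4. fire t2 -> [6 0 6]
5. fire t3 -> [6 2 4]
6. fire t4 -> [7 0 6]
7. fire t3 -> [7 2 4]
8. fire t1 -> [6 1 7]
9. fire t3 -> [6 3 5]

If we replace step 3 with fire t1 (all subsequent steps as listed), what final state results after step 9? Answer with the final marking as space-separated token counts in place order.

(re-executing from step 3 with the substitution; state before step 3: [2 4 4])
3. fire t1 -> [1 3 7]
4. fire t2 -> [4 1 7]
5. fire t3 -> [4 3 5]
6. fire t4 -> [5 1 7]
7. fire t3 -> [5 3 5]
8. fire t1 -> [4 2 8]
9. fire t3 -> [4 4 6]

4 4 6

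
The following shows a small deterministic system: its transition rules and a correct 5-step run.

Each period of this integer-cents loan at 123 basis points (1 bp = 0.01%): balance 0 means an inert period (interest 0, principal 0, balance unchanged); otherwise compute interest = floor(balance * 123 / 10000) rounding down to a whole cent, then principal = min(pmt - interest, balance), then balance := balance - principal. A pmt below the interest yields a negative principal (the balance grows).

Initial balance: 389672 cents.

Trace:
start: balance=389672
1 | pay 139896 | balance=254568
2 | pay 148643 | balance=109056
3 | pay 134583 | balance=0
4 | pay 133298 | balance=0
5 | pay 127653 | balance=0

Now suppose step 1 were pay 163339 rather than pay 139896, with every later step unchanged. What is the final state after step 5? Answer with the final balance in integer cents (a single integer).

(re-executing from step 1 with the substitution; state before step 1: balance=389672)
1 | pay 163339 | balance=231125
2 | pay 148643 | balance=85324
3 | pay 134583 | balance=0
4 | pay 133298 | balance=0
5 | pay 127653 | balance=0

0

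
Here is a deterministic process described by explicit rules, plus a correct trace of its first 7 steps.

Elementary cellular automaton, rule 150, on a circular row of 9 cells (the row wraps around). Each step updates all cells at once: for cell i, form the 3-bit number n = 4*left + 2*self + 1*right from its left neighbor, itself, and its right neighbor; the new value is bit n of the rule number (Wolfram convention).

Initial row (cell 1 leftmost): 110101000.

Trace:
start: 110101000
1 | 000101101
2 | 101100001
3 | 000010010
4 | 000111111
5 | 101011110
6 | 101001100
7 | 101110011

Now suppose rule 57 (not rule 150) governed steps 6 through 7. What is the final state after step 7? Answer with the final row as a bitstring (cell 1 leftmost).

(re-executing steps 6..7 under rule 57; state before step 6: 101011110)
6 | 010110001
7 | 101101100

101101100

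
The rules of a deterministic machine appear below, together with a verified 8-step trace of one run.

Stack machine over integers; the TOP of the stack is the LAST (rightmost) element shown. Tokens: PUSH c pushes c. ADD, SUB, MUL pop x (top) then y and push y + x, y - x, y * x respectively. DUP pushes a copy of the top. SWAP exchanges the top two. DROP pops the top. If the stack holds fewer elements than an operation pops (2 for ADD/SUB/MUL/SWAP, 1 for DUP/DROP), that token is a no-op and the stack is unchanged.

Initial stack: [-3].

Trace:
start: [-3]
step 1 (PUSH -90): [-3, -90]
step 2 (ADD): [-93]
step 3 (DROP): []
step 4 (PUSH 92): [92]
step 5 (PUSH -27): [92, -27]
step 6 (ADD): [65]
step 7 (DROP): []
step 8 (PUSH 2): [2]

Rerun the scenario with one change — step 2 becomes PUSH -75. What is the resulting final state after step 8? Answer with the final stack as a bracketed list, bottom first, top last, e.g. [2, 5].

(re-executing from step 2 with the substitution; state before step 2: [-3, -90])
step 2 (PUSH -75): [-3, -90, -75]
step 3 (DROP): [-3, -90]
step 4 (PUSH 92): [-3, -90, 92]
step 5 (PUSH -27): [-3, -90, 92, -27]
step 6 (ADD): [-3, -90, 65]
step 7 (DROP): [-3, -90]
step 8 (PUSH 2): [-3, -90, 2]

[-3, -90, 2]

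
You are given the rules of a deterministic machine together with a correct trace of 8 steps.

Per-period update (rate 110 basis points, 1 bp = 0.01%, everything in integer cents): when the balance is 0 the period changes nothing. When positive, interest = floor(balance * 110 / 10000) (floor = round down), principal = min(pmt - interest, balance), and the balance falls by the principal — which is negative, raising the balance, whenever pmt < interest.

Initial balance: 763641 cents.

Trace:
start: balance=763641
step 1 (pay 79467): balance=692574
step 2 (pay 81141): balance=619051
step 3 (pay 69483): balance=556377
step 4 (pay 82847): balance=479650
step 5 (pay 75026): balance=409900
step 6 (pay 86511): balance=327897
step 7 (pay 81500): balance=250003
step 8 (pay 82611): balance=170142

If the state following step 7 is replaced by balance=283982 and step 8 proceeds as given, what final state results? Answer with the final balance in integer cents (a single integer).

204494

state after step 7 := balance=283982
step 8 (pay 82611): balance=204494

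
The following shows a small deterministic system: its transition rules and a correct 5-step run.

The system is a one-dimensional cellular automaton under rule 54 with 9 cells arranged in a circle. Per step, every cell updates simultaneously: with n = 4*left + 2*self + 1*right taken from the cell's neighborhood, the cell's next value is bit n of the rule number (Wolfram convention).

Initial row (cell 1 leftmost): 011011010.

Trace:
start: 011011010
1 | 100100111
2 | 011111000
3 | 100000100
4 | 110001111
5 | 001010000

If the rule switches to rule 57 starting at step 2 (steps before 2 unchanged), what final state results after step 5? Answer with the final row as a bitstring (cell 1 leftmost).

(re-executing steps 2..5 under rule 57; state before step 2: 100100111)
2 | 010010100
3 | 001001011
4 | 100100110
5 | 010010101

010010101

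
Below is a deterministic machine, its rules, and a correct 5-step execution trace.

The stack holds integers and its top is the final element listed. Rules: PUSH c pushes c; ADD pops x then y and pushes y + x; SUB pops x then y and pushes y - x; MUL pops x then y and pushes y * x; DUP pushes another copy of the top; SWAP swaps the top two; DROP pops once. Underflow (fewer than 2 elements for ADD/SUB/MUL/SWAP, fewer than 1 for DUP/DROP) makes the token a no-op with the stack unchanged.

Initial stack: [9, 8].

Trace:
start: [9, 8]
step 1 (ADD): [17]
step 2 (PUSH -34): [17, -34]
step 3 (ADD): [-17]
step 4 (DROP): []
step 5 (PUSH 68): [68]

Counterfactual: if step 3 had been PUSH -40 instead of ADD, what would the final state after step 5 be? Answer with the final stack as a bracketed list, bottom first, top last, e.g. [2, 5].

(re-executing from step 3 with the substitution; state before step 3: [17, -34])
step 3 (PUSH -40): [17, -34, -40]
step 4 (DROP): [17, -34]
step 5 (PUSH 68): [17, -34, 68]

[17, -34, 68]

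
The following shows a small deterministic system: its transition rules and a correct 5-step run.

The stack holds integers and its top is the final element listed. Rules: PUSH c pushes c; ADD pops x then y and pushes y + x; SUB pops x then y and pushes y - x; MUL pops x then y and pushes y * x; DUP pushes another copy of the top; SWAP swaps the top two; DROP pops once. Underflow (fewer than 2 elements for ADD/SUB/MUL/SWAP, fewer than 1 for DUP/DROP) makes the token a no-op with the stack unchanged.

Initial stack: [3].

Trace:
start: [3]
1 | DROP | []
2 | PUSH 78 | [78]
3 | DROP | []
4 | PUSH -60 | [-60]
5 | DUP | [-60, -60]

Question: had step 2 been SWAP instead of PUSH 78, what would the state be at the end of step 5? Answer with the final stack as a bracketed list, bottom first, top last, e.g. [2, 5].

(re-executing from step 2 with the substitution; state before step 2: [])
2 | SWAP | []
3 | DROP | []
4 | PUSH -60 | [-60]
5 | DUP | [-60, -60]

[-60, -60]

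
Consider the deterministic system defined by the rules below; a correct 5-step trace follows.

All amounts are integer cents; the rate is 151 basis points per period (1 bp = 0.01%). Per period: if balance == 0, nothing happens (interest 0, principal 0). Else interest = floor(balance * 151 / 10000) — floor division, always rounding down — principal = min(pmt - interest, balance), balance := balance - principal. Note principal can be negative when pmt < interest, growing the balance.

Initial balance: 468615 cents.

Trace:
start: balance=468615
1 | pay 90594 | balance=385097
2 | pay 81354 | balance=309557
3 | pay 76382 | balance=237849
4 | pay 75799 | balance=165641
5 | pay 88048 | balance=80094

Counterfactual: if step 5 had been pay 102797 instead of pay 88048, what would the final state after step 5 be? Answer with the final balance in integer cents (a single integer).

(re-executing from step 5 with the substitution; state before step 5: balance=165641)
5 | pay 102797 | balance=65345

65345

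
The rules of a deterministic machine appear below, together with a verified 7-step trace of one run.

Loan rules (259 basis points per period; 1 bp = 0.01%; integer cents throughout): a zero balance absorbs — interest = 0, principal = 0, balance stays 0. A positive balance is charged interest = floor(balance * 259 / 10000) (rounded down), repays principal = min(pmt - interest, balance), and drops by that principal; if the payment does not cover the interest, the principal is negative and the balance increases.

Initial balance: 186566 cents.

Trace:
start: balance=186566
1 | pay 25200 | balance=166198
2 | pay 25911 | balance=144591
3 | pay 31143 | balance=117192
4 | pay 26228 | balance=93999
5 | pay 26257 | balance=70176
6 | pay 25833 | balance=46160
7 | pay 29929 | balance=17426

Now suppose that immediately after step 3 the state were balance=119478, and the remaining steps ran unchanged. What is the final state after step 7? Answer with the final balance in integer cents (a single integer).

19958

state after step 3 := balance=119478
4 | pay 26228 | balance=96344
5 | pay 26257 | balance=72582
6 | pay 25833 | balance=48628
7 | pay 29929 | balance=19958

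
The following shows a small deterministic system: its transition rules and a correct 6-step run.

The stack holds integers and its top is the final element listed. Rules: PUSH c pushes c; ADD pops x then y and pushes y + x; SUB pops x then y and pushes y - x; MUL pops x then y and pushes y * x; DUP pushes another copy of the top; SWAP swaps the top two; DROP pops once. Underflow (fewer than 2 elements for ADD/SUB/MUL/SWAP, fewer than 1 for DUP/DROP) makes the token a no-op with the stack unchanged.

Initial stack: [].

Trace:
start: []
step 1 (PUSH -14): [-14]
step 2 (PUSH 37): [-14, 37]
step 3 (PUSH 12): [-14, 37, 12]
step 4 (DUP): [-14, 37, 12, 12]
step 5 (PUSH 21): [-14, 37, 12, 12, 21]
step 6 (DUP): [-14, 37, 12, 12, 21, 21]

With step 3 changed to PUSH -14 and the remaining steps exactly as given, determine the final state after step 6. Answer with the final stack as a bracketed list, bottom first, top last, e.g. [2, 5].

(re-executing from step 3 with the substitution; state before step 3: [-14, 37])
step 3 (PUSH -14): [-14, 37, -14]
step 4 (DUP): [-14, 37, -14, -14]
step 5 (PUSH 21): [-14, 37, -14, -14, 21]
step 6 (DUP): [-14, 37, -14, -14, 21, 21]

[-14, 37, -14, -14, 21, 21]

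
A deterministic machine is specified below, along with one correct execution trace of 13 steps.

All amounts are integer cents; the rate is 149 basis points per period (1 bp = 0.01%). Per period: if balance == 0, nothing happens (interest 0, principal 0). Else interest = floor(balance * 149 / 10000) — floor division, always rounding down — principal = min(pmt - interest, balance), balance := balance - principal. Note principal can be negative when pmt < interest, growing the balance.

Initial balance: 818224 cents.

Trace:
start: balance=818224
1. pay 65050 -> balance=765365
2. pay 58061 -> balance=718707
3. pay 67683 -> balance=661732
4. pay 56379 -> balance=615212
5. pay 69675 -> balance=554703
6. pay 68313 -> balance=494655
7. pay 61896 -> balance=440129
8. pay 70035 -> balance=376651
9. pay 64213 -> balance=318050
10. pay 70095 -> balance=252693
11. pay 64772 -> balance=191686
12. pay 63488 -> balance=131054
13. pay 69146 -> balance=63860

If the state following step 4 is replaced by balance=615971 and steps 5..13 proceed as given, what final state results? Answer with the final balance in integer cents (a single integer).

64726

state after step 4 := balance=615971
5. pay 69675 -> balance=555473
6. pay 68313 -> balance=495436
7. pay 61896 -> balance=440921
8. pay 70035 -> balance=377455
9. pay 64213 -> balance=318866
10. pay 70095 -> balance=253522
11. pay 64772 -> balance=192527
12. pay 63488 -> balance=131907
13. pay 69146 -> balance=64726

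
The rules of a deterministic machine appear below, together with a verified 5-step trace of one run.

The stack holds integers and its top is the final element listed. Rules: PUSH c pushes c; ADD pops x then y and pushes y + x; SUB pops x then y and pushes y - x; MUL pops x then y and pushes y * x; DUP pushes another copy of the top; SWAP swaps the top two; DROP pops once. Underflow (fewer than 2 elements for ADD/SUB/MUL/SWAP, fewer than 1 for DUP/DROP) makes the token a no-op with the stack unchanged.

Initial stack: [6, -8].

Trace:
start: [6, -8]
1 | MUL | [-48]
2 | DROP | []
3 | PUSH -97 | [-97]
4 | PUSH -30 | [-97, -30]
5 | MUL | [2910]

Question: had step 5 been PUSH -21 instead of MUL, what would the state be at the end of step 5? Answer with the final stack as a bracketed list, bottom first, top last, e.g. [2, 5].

(re-executing from step 5 with the substitution; state before step 5: [-97, -30])
5 | PUSH -21 | [-97, -30, -21]

[-97, -30, -21]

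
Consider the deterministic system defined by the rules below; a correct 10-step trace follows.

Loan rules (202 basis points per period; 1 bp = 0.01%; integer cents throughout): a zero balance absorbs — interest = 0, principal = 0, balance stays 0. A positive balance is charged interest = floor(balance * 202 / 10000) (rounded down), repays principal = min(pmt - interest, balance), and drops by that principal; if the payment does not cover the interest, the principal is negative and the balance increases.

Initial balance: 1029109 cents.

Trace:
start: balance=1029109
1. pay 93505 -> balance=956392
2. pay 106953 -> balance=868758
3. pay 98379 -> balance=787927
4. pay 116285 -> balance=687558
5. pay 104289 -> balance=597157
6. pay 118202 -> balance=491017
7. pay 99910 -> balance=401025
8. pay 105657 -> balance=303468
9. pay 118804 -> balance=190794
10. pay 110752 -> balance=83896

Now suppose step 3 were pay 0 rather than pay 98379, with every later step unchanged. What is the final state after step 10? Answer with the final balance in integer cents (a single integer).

197057

(re-executing from step 3 with the substitution; state before step 3: balance=868758)
3. pay 0 -> balance=886306
4. pay 116285 -> balance=787924
5. pay 104289 -> balance=699551
6. pay 118202 -> balance=595479
7. pay 99910 -> balance=507597
8. pay 105657 -> balance=412193
9. pay 118804 -> balance=301715
10. pay 110752 -> balance=197057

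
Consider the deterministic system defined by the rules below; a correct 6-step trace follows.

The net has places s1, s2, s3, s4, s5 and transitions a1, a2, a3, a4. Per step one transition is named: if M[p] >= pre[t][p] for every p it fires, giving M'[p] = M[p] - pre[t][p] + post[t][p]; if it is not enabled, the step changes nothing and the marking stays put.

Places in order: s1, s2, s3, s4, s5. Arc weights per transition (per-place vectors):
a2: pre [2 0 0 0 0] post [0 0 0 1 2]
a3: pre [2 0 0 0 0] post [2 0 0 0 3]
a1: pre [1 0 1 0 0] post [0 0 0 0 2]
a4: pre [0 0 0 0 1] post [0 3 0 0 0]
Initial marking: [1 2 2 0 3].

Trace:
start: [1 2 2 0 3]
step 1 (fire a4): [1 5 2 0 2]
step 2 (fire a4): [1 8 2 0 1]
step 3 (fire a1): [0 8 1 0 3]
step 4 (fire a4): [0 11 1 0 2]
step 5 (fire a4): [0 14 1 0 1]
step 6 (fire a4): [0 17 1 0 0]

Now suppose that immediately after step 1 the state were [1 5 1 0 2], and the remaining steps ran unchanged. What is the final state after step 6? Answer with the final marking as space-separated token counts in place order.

state after step 1 := [1 5 1 0 2]
step 2 (fire a4): [1 8 1 0 1]
step 3 (fire a1): [0 8 0 0 3]
step 4 (fire a4): [0 11 0 0 2]
step 5 (fire a4): [0 14 0 0 1]
step 6 (fire a4): [0 17 0 0 0]

0 17 0 0 0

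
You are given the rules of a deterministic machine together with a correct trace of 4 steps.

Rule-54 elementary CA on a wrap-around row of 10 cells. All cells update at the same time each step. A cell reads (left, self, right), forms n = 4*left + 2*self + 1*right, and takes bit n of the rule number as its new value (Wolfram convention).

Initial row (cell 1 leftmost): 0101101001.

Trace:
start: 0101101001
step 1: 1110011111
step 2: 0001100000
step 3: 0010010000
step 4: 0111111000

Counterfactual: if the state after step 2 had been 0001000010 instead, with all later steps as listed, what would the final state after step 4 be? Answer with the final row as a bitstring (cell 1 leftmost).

1100011000

state after step 2 := 0001000010
step 3: 0011100111
step 4: 1100011000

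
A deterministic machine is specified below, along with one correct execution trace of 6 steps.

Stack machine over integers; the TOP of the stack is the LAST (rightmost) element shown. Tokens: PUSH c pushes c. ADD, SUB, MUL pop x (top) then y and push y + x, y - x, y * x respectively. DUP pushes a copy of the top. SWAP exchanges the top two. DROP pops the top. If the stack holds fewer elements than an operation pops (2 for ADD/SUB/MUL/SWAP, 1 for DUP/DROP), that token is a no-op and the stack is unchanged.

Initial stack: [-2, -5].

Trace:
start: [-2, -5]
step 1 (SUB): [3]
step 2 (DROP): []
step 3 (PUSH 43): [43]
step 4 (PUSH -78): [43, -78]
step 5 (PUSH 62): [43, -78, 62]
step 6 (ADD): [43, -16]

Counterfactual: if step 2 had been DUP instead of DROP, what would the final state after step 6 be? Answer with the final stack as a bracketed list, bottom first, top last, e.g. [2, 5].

[3, 3, 43, -16]

(re-executing from step 2 with the substitution; state before step 2: [3])
step 2 (DUP): [3, 3]
step 3 (PUSH 43): [3, 3, 43]
step 4 (PUSH -78): [3, 3, 43, -78]
step 5 (PUSH 62): [3, 3, 43, -78, 62]
step 6 (ADD): [3, 3, 43, -16]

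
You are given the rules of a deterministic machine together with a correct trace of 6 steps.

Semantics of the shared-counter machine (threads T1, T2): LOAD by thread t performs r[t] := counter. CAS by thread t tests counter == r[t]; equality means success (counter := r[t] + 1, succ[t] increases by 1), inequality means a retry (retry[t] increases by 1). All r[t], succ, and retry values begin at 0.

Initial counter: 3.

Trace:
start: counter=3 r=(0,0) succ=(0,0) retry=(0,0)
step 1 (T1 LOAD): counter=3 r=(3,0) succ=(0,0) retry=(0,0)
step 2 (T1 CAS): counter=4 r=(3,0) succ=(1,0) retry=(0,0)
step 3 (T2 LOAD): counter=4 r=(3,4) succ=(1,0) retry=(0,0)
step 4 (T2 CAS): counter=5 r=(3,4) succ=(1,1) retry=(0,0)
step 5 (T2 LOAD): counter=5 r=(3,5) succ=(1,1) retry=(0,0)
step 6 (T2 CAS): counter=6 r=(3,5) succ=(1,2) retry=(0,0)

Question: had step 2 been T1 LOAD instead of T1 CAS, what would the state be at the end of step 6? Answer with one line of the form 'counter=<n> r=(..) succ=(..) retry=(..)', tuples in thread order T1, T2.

counter=5 r=(3,4) succ=(0,2) retry=(0,0)

(re-executing from step 2 with the substitution; state before step 2: counter=3 r=(3,0) succ=(0,0) retry=(0,0))
step 2 (T1 LOAD): counter=3 r=(3,0) succ=(0,0) retry=(0,0)
step 3 (T2 LOAD): counter=3 r=(3,3) succ=(0,0) retry=(0,0)
step 4 (T2 CAS): counter=4 r=(3,3) succ=(0,1) retry=(0,0)
step 5 (T2 LOAD): counter=4 r=(3,4) succ=(0,1) retry=(0,0)
step 6 (T2 CAS): counter=5 r=(3,4) succ=(0,2) retry=(0,0)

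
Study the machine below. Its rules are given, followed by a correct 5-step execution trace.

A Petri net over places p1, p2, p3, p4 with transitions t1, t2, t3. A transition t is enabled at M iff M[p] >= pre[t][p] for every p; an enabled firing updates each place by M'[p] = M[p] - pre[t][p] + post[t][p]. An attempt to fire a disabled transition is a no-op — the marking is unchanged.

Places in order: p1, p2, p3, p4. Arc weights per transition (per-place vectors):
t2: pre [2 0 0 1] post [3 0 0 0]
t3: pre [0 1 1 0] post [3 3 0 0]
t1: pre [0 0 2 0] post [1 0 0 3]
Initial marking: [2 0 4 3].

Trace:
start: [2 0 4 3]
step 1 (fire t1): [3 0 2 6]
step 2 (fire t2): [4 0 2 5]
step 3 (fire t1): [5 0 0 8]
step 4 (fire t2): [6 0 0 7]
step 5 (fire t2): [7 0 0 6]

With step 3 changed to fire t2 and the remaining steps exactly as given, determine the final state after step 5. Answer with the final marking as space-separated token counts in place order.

(re-executing from step 3 with the substitution; state before step 3: [4 0 2 5])
step 3 (fire t2): [5 0 2 4]
step 4 (fire t2): [6 0 2 3]
step 5 (fire t2): [7 0 2 2]

7 0 2 2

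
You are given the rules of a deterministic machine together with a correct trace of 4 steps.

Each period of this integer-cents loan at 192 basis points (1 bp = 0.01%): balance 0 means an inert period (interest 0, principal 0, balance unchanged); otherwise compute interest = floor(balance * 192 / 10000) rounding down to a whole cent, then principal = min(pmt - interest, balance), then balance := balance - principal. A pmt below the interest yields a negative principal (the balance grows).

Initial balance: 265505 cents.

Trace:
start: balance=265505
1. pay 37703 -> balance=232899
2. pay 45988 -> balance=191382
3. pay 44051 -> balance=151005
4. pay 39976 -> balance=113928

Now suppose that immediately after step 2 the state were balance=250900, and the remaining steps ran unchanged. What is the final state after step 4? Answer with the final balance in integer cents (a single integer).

state after step 2 := balance=250900
3. pay 44051 -> balance=211666
4. pay 39976 -> balance=175753

175753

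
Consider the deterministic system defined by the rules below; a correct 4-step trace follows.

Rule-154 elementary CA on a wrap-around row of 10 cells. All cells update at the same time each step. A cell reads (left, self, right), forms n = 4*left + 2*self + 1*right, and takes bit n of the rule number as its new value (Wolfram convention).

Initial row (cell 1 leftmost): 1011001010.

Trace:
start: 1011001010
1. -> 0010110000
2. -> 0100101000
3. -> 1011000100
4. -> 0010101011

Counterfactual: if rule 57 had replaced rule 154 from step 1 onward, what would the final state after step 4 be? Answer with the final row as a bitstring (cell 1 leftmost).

(re-executing steps 1..4 under rule 57; state before step 1: 1011001010)
1. -> 0110100101
2. -> 1101010010
3. -> 1010101001
4. -> 0101010101

0101010101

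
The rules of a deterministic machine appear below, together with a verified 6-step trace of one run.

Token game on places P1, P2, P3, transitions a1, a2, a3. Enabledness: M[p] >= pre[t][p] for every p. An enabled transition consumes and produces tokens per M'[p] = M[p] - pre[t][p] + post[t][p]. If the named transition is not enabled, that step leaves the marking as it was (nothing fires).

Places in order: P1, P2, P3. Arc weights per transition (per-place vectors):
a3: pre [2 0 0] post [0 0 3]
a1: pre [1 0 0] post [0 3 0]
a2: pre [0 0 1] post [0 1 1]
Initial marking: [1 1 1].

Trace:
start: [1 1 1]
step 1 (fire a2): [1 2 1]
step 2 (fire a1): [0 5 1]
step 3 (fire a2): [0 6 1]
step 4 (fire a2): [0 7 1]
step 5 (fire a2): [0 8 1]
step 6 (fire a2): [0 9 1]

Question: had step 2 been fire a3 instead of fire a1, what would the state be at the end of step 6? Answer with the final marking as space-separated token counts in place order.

(re-executing from step 2 with the substitution; state before step 2: [1 2 1])
step 2 (fire a3): [1 2 1]
step 3 (fire a2): [1 3 1]
step 4 (fire a2): [1 4 1]
step 5 (fire a2): [1 5 1]
step 6 (fire a2): [1 6 1]

1 6 1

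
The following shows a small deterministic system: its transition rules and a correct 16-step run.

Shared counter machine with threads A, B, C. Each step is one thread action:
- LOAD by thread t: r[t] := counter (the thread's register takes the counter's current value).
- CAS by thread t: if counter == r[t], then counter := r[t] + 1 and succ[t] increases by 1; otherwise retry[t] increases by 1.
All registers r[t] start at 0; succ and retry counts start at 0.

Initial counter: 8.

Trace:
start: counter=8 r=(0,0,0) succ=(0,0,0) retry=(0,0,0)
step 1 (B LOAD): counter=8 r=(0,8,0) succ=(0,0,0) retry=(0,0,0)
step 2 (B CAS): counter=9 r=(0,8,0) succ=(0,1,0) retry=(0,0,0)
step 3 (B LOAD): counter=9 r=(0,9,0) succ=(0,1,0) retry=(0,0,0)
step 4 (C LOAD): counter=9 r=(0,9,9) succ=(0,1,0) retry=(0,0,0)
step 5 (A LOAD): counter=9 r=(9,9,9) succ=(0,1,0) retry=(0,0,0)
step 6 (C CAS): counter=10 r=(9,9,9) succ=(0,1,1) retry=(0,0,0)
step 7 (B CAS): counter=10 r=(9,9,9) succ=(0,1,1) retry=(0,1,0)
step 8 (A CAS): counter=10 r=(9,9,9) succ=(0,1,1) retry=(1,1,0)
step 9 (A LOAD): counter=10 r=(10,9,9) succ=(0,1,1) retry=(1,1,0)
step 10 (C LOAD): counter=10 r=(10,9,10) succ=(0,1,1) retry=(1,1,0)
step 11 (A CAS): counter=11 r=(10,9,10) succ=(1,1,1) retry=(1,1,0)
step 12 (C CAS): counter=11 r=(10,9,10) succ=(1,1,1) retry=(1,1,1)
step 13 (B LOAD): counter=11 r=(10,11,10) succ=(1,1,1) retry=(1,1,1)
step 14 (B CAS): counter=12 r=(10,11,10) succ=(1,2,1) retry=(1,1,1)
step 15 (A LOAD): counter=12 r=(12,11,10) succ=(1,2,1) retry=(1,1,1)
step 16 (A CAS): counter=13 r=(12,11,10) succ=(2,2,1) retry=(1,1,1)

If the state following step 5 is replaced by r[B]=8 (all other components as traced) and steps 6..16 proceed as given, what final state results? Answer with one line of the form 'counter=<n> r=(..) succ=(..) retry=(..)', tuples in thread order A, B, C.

counter=13 r=(12,11,10) succ=(2,2,1) retry=(1,1,1)

state after step 5 := counter=9 r=(9,8,9) succ=(0,1,0) retry=(0,0,0)
step 6 (C CAS): counter=10 r=(9,8,9) succ=(0,1,1) retry=(0,0,0)
step 7 (B CAS): counter=10 r=(9,8,9) succ=(0,1,1) retry=(0,1,0)
step 8 (A CAS): counter=10 r=(9,8,9) succ=(0,1,1) retry=(1,1,0)
step 9 (A LOAD): counter=10 r=(10,8,9) succ=(0,1,1) retry=(1,1,0)
step 10 (C LOAD): counter=10 r=(10,8,10) succ=(0,1,1) retry=(1,1,0)
step 11 (A CAS): counter=11 r=(10,8,10) succ=(1,1,1) retry=(1,1,0)
step 12 (C CAS): counter=11 r=(10,8,10) succ=(1,1,1) retry=(1,1,1)
step 13 (B LOAD): counter=11 r=(10,11,10) succ=(1,1,1) retry=(1,1,1)
step 14 (B CAS): counter=12 r=(10,11,10) succ=(1,2,1) retry=(1,1,1)
step 15 (A LOAD): counter=12 r=(12,11,10) succ=(1,2,1) retry=(1,1,1)
step 16 (A CAS): counter=13 r=(12,11,10) succ=(2,2,1) retry=(1,1,1)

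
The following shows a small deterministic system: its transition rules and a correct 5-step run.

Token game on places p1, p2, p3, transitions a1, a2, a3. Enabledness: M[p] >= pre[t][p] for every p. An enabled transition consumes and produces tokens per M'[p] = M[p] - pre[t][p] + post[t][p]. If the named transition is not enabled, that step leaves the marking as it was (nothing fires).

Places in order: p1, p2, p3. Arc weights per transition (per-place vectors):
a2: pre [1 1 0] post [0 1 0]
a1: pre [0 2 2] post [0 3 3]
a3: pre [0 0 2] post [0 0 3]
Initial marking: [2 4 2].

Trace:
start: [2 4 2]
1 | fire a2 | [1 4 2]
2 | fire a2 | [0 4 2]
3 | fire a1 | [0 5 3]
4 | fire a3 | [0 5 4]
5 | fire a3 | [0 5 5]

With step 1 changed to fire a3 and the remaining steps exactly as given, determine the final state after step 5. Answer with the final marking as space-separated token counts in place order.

(re-executing from step 1 with the substitution; state before step 1: [2 4 2])
1 | fire a3 | [2 4 3]
2 | fire a2 | [1 4 3]
3 | fire a1 | [1 5 4]
4 | fire a3 | [1 5 5]
5 | fire a3 | [1 5 6]

1 5 6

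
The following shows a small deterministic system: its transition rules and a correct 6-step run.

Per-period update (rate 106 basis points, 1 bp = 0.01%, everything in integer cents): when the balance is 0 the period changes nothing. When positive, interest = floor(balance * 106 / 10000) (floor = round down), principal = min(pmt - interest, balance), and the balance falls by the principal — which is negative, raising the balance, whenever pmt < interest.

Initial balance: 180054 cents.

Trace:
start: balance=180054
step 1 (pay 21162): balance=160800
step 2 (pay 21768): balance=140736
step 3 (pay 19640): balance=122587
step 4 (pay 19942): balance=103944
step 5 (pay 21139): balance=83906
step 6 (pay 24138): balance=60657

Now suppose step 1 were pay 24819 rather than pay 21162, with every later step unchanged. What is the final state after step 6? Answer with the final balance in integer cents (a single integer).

(re-executing from step 1 with the substitution; state before step 1: balance=180054)
step 1 (pay 24819): balance=157143
step 2 (pay 21768): balance=137040
step 3 (pay 19640): balance=118852
step 4 (pay 19942): balance=100169
step 5 (pay 21139): balance=80091
step 6 (pay 24138): balance=56801

56801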